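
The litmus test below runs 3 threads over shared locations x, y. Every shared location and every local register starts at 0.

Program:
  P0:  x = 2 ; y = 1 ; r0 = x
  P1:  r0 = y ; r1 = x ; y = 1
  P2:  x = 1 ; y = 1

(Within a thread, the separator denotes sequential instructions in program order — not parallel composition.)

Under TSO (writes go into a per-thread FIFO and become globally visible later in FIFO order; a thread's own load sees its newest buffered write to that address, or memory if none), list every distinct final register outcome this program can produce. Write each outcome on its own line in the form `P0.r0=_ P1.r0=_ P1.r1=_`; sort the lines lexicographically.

P0.r0=1 P1.r0=0 P1.r1=0
P0.r0=1 P1.r0=0 P1.r1=1
P0.r0=1 P1.r0=0 P1.r1=2
P0.r0=1 P1.r0=1 P1.r1=1
P0.r0=1 P1.r0=1 P1.r1=2
P0.r0=2 P1.r0=0 P1.r1=0
P0.r0=2 P1.r0=0 P1.r1=1
P0.r0=2 P1.r0=0 P1.r1=2
P0.r0=2 P1.r0=1 P1.r1=1
P0.r0=2 P1.r0=1 P1.r1=2

outcome vector order: (P0.r0,P1.r0,P1.r1)
|TSO outcomes| = 10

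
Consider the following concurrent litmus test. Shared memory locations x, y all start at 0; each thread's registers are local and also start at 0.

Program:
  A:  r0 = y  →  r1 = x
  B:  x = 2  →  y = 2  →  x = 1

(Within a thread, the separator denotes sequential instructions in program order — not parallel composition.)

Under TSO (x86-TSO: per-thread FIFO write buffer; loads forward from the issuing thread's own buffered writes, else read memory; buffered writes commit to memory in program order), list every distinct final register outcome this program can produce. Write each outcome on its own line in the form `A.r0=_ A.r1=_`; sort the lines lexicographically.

A.r0=0 A.r1=0
A.r0=0 A.r1=1
A.r0=0 A.r1=2
A.r0=2 A.r1=1
A.r0=2 A.r1=2

outcome vector order: (A.r0,A.r1)
|TSO outcomes| = 5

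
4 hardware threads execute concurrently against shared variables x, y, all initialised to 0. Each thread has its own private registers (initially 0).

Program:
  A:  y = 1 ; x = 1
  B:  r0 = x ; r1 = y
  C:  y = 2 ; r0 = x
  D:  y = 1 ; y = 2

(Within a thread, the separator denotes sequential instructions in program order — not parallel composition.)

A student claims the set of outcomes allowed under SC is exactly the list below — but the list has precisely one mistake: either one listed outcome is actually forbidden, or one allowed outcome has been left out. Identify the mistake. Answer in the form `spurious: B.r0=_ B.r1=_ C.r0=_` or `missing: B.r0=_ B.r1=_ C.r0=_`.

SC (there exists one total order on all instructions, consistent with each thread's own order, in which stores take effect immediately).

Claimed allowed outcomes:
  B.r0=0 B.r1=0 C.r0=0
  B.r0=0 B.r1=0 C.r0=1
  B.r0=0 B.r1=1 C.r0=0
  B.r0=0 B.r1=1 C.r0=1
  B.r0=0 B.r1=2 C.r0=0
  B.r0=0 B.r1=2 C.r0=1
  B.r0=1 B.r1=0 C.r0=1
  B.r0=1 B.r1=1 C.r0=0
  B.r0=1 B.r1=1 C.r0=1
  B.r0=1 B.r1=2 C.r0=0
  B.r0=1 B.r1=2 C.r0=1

spurious: B.r0=1 B.r1=0 C.r0=1

outcome vector order: (B.r0,B.r1,C.r0)
[SC] allowed = {000 001 010 011 020 021 110 111 120 121}
claimed∖SC = {101}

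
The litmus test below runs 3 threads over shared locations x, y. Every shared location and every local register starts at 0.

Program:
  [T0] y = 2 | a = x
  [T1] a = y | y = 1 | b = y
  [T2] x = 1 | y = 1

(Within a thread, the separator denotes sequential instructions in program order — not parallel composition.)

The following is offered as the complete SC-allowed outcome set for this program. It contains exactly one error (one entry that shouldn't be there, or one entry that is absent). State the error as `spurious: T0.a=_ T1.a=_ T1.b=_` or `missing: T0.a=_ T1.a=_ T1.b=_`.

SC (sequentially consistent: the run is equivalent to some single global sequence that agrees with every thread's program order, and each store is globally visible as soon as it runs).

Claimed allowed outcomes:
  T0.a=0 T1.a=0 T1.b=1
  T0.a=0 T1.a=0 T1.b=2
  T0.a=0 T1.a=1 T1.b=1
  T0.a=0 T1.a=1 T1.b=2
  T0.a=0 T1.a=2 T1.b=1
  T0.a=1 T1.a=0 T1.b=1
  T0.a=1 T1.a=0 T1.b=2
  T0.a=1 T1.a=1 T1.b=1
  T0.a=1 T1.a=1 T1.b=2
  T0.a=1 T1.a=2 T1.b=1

spurious: T0.a=0 T1.a=1 T1.b=2

outcome vector order: (T0.a,T1.a,T1.b)
under SC → (0,0,1); (0,0,2); (0,1,1); (0,2,1); (1,0,1); (1,0,2); (1,1,1); (1,1,2); (1,2,1)
claimed∖SC = {(0,1,2)}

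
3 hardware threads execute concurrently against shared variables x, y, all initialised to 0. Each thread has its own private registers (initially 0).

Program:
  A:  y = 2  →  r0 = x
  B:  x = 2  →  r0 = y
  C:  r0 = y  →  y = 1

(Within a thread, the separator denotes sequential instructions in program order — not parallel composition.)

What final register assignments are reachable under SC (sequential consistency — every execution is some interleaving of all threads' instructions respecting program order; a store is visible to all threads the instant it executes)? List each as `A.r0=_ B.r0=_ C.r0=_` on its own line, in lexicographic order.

A.r0=0 B.r0=1 C.r0=0
A.r0=0 B.r0=1 C.r0=2
A.r0=0 B.r0=2 C.r0=0
A.r0=0 B.r0=2 C.r0=2
A.r0=2 B.r0=0 C.r0=0
A.r0=2 B.r0=0 C.r0=2
A.r0=2 B.r0=1 C.r0=0
A.r0=2 B.r0=1 C.r0=2
A.r0=2 B.r0=2 C.r0=0
A.r0=2 B.r0=2 C.r0=2

outcome vector order: (A.r0,B.r0,C.r0)
|SC outcomes| = 10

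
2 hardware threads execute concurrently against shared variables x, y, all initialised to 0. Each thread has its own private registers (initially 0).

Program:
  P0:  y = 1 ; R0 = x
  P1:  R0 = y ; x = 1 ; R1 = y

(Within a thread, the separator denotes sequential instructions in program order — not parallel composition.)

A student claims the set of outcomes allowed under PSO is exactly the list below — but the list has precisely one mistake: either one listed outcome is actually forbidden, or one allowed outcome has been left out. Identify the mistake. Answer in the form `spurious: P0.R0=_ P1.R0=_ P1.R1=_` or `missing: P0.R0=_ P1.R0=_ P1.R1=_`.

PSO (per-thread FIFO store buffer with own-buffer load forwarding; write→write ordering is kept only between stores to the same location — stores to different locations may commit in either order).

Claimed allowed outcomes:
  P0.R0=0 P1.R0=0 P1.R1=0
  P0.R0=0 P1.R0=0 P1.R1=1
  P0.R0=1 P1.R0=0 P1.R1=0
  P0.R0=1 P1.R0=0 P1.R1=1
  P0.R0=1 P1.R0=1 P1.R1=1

outcome vector order: (P0.R0,P1.R0,P1.R1)
under PSO → <0 0 0> <0 0 1> <0 1 1> <1 0 0> <1 0 1> <1 1 1>
PSO∖claimed = {<0 1 1>}

missing: P0.R0=0 P1.R0=1 P1.R1=1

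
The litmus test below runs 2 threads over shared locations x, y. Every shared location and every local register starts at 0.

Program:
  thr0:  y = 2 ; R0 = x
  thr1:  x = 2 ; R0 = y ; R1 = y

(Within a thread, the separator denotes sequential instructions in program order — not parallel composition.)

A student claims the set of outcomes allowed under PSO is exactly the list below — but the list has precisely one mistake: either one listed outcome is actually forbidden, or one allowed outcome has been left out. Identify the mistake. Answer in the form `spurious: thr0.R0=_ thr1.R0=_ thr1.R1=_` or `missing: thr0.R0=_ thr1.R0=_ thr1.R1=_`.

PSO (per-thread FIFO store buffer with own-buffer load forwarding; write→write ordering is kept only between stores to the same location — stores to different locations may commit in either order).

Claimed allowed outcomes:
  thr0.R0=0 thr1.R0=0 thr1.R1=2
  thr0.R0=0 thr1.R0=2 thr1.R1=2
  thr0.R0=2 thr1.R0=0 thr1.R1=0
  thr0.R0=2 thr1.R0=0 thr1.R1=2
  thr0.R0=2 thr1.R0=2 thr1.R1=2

outcome vector order: (thr0.R0,thr1.R0,thr1.R1)
under PSO → 000, 002, 022, 200, 202, 222
PSO∖claimed = {000}

missing: thr0.R0=0 thr1.R0=0 thr1.R1=0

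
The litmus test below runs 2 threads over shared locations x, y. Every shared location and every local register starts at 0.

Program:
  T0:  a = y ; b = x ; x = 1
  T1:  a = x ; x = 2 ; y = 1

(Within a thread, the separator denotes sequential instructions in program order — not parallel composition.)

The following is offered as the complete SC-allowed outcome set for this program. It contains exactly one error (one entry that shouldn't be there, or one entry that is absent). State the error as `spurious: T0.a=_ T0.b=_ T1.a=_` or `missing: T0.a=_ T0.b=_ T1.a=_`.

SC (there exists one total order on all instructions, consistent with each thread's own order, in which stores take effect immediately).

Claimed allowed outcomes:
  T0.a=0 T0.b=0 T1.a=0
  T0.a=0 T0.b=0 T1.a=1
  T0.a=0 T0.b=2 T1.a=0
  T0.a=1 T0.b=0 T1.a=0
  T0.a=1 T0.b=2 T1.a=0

spurious: T0.a=1 T0.b=0 T1.a=0

outcome vector order: (T0.a,T0.b,T1.a)
[SC] allowed = {000 001 020 120}
claimed∖SC = {100}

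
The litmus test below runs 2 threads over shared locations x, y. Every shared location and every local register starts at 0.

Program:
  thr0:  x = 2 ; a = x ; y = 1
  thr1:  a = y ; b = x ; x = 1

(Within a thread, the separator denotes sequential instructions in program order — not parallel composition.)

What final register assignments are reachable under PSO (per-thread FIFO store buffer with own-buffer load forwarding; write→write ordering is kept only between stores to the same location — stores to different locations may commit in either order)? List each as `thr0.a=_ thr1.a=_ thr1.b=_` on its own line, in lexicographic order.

thr0.a=1 thr1.a=0 thr1.b=0
thr0.a=1 thr1.a=0 thr1.b=2
thr0.a=2 thr1.a=0 thr1.b=0
thr0.a=2 thr1.a=0 thr1.b=2
thr0.a=2 thr1.a=1 thr1.b=0
thr0.a=2 thr1.a=1 thr1.b=2

outcome vector order: (thr0.a,thr1.a,thr1.b)
|PSO outcomes| = 6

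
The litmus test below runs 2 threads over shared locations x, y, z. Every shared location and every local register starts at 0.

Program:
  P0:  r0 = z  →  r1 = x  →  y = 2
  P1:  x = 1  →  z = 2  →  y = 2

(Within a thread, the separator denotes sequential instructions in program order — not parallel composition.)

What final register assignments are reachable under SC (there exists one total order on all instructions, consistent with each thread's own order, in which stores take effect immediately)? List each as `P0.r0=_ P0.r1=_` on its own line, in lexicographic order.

P0.r0=0 P0.r1=0
P0.r0=0 P0.r1=1
P0.r0=2 P0.r1=1

outcome vector order: (P0.r0,P0.r1)
|SC outcomes| = 3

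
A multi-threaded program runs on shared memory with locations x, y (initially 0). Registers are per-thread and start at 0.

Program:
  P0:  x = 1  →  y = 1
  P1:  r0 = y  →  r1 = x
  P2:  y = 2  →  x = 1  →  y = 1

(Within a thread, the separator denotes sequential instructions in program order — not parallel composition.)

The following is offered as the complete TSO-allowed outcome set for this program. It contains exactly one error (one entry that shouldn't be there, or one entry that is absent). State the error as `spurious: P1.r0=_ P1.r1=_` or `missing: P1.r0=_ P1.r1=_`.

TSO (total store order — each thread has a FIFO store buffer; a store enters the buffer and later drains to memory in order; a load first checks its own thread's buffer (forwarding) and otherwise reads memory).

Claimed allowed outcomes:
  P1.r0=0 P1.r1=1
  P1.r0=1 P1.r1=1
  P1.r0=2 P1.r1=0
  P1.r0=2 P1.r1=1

outcome vector order: (P1.r0,P1.r1)
TSO (5): (0,0), (0,1), (1,1), (2,0), (2,1)
TSO∖claimed = {(0,0)}

missing: P1.r0=0 P1.r1=0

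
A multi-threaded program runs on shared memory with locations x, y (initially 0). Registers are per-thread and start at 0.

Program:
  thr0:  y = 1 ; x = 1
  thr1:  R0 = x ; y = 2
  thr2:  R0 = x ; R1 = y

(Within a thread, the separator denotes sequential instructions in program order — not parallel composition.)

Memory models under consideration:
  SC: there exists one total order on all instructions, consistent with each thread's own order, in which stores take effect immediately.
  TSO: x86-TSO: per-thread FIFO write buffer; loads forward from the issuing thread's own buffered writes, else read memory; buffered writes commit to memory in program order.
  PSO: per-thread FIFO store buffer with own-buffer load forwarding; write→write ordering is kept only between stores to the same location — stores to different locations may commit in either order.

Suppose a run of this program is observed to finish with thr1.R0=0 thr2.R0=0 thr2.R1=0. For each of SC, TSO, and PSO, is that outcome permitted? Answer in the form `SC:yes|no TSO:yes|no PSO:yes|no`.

SC:yes TSO:yes PSO:yes

outcome vector order: (thr1.R0,thr2.R0,thr2.R1)
[SC] allowed = {(0,0,0) (0,0,1) (0,0,2) (0,1,1) (0,1,2) (1,0,0) (1,0,1) (1,0,2) (1,1,1) (1,1,2)}
[TSO] allowed = {(0,0,0) (0,0,1) (0,0,2) (0,1,1) (0,1,2) (1,0,0) (1,0,1) (1,0,2) (1,1,1) (1,1,2)}
[PSO] allowed = {(0,0,0) (0,0,1) (0,0,2) (0,1,0) (0,1,1) (0,1,2) (1,0,0) (1,0,1) (1,0,2) (1,1,0) (1,1,1) (1,1,2)}
target (0,0,0) ∈ {SC,TSO,PSO}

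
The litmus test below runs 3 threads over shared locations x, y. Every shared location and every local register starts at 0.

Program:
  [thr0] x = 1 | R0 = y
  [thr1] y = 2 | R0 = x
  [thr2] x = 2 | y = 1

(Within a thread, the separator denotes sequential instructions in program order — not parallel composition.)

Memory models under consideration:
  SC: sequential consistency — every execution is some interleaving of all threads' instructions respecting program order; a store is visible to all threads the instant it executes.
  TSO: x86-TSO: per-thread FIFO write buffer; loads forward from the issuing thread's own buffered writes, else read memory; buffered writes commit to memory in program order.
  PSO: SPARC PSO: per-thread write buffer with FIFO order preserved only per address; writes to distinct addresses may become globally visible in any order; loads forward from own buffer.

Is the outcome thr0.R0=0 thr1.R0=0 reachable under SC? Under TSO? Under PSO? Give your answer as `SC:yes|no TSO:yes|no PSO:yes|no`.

outcome vector order: (thr0.R0,thr1.R0)
SC: 8 outcomes — {<0 1> <0 2> <1 0> <1 1> <1 2> <2 0> <2 1> <2 2>}
TSO: 9 outcomes — {<0 0> <0 1> <0 2> <1 0> <1 1> <1 2> <2 0> <2 1> <2 2>}
PSO: 9 outcomes — {<0 0> <0 1> <0 2> <1 0> <1 1> <1 2> <2 0> <2 1> <2 2>}
target <0 0> ∈ {TSO,PSO}

SC:no TSO:yes PSO:yes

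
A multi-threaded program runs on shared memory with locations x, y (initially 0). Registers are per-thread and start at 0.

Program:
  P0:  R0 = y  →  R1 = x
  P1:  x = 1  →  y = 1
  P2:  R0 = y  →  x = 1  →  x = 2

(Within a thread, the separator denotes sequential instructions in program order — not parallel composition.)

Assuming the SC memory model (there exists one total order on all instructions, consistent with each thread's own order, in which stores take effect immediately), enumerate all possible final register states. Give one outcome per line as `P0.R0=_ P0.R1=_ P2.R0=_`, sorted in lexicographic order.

P0.R0=0 P0.R1=0 P2.R0=0
P0.R0=0 P0.R1=0 P2.R0=1
P0.R0=0 P0.R1=1 P2.R0=0
P0.R0=0 P0.R1=1 P2.R0=1
P0.R0=0 P0.R1=2 P2.R0=0
P0.R0=0 P0.R1=2 P2.R0=1
P0.R0=1 P0.R1=1 P2.R0=0
P0.R0=1 P0.R1=1 P2.R0=1
P0.R0=1 P0.R1=2 P2.R0=0
P0.R0=1 P0.R1=2 P2.R0=1

outcome vector order: (P0.R0,P0.R1,P2.R0)
|SC outcomes| = 10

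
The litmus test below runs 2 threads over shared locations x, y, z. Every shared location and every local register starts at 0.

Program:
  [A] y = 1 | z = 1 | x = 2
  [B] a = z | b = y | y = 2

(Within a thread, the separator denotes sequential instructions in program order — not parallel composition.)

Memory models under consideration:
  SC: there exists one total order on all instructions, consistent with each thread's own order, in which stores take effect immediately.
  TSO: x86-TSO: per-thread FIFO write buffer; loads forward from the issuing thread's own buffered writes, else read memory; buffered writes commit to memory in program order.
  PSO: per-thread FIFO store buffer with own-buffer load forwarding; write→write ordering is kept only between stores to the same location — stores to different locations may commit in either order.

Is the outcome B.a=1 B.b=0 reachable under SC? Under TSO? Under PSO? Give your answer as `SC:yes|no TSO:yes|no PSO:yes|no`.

outcome vector order: (B.a,B.b)
[SC] allowed = {0/0; 0/1; 1/1}
[TSO] allowed = {0/0; 0/1; 1/1}
[PSO] allowed = {0/0; 0/1; 1/0; 1/1}
target 1/0 ∈ {PSO}

SC:no TSO:no PSO:yes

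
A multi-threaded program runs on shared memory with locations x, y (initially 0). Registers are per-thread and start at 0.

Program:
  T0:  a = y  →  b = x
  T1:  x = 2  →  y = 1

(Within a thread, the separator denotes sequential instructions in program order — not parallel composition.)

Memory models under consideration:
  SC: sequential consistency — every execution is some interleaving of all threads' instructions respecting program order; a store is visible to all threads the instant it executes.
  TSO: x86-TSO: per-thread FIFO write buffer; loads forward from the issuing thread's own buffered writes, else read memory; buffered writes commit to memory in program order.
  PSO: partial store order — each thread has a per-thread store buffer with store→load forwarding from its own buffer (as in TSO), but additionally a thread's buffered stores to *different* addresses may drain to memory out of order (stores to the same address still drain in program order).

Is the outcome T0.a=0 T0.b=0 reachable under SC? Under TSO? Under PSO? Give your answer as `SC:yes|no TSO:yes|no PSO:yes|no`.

outcome vector order: (T0.a,T0.b)
SC: 3 outcomes — {0/0 0/2 1/2}
TSO: 3 outcomes — {0/0 0/2 1/2}
PSO: 4 outcomes — {0/0 0/2 1/0 1/2}
target 0/0 ∈ {SC,TSO,PSO}

SC:yes TSO:yes PSO:yes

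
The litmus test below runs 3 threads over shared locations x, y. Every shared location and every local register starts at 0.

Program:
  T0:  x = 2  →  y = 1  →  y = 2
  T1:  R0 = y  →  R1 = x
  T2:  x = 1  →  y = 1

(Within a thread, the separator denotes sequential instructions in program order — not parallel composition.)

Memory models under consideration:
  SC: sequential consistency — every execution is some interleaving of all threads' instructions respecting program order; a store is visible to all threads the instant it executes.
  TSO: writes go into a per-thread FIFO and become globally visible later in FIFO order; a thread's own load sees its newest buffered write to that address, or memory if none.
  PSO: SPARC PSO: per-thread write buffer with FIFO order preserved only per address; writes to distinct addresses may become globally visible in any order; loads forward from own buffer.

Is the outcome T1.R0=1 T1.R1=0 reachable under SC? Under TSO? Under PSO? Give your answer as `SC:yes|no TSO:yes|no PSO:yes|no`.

outcome vector order: (T1.R0,T1.R1)
SC (7): 0/0, 0/1, 0/2, 1/1, 1/2, 2/1, 2/2
TSO (7): 0/0, 0/1, 0/2, 1/1, 1/2, 2/1, 2/2
PSO (9): 0/0, 0/1, 0/2, 1/0, 1/1, 1/2, 2/0, 2/1, 2/2
target 1/0 ∈ {PSO}

SC:no TSO:no PSO:yes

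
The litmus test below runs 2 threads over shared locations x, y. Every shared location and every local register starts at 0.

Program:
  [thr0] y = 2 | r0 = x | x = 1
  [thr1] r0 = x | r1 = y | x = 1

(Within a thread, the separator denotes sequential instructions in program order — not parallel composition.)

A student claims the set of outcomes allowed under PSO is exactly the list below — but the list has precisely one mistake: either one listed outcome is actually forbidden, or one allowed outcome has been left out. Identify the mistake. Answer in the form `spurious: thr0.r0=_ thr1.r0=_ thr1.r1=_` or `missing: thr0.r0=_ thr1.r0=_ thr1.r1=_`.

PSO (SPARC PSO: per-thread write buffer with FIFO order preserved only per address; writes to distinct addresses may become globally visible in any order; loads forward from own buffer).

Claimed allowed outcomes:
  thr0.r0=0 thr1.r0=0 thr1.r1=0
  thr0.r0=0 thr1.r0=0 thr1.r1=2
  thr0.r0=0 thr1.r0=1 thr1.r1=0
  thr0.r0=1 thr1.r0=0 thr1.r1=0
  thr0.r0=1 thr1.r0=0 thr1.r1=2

missing: thr0.r0=0 thr1.r0=1 thr1.r1=2

outcome vector order: (thr0.r0,thr1.r0,thr1.r1)
under PSO → 000; 002; 010; 012; 100; 102
PSO∖claimed = {012}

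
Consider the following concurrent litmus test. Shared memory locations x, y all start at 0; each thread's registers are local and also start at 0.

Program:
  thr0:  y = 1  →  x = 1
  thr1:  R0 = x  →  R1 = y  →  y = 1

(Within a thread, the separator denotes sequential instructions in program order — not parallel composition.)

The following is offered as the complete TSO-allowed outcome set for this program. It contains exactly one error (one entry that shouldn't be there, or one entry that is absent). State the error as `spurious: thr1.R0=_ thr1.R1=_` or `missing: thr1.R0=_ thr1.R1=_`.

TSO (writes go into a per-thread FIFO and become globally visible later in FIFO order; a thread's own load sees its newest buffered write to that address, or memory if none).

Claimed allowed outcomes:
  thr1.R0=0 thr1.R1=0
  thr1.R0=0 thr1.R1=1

outcome vector order: (thr1.R0,thr1.R1)
TSO: 3 outcomes — {<0 0>; <0 1>; <1 1>}
TSO∖claimed = {<1 1>}

missing: thr1.R0=1 thr1.R1=1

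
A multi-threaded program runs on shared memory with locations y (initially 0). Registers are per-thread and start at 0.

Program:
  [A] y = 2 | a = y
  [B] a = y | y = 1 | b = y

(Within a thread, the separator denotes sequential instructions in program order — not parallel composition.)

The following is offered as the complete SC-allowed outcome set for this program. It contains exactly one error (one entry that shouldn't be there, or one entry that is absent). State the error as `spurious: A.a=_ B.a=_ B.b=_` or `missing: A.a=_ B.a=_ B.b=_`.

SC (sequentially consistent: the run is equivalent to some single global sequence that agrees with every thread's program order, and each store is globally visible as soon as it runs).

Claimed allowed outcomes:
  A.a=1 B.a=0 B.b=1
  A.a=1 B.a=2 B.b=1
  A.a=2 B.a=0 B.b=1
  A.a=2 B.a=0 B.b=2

missing: A.a=2 B.a=2 B.b=1

outcome vector order: (A.a,B.a,B.b)
under SC → <1 0 1> <1 2 1> <2 0 1> <2 0 2> <2 2 1>
SC∖claimed = {<2 2 1>}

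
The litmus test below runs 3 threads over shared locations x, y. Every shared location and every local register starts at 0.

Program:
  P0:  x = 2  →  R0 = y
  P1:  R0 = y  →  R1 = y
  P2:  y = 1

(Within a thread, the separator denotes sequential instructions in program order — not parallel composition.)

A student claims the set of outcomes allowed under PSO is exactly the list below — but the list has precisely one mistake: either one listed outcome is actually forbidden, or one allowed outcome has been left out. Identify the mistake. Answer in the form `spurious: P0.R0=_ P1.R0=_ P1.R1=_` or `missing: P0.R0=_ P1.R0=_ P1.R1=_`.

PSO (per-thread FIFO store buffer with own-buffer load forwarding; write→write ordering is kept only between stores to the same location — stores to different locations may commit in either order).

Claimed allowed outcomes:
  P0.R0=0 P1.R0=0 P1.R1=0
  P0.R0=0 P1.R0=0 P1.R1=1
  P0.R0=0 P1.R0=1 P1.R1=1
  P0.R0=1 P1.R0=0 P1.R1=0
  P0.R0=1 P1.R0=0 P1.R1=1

outcome vector order: (P0.R0,P1.R0,P1.R1)
PSO: 6 outcomes — {0/0/0 0/0/1 0/1/1 1/0/0 1/0/1 1/1/1}
PSO∖claimed = {1/1/1}

missing: P0.R0=1 P1.R0=1 P1.R1=1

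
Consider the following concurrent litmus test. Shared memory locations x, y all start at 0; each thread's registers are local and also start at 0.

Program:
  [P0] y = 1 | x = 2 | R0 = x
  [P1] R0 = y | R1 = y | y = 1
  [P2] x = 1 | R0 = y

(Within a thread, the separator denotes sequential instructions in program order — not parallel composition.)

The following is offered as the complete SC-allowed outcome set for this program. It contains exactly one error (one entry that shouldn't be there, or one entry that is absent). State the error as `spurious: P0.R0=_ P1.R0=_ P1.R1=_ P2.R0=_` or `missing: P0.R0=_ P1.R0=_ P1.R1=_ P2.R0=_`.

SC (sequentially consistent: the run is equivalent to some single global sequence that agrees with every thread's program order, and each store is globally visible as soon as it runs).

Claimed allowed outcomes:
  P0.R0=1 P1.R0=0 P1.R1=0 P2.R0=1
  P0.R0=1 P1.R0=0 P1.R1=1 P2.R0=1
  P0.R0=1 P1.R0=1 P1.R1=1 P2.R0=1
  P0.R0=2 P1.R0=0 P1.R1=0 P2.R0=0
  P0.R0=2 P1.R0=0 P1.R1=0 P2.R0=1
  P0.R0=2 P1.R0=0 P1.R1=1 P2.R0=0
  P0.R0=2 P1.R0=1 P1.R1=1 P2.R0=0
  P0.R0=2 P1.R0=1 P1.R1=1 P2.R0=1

missing: P0.R0=2 P1.R0=0 P1.R1=1 P2.R0=1

outcome vector order: (P0.R0,P1.R0,P1.R1,P2.R0)
under SC → <1 0 0 1>; <1 0 1 1>; <1 1 1 1>; <2 0 0 0>; <2 0 0 1>; <2 0 1 0>; <2 0 1 1>; <2 1 1 0>; <2 1 1 1>
SC∖claimed = {<2 0 1 1>}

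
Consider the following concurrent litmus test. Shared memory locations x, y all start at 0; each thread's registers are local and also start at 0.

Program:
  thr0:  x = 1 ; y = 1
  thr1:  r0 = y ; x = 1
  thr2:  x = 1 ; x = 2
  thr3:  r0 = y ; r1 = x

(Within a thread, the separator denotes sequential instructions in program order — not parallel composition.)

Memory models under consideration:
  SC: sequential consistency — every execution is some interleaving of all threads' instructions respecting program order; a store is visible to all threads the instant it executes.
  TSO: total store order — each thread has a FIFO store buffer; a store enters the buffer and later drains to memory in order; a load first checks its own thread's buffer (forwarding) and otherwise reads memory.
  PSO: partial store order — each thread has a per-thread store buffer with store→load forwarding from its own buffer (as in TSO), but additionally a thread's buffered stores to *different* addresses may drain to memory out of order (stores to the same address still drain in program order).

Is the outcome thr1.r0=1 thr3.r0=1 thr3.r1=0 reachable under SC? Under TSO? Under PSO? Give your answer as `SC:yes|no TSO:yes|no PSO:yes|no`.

SC:no TSO:no PSO:yes

outcome vector order: (thr1.r0,thr3.r0,thr3.r1)
under SC → 0/0/0; 0/0/1; 0/0/2; 0/1/1; 0/1/2; 1/0/0; 1/0/1; 1/0/2; 1/1/1; 1/1/2
under TSO → 0/0/0; 0/0/1; 0/0/2; 0/1/1; 0/1/2; 1/0/0; 1/0/1; 1/0/2; 1/1/1; 1/1/2
under PSO → 0/0/0; 0/0/1; 0/0/2; 0/1/0; 0/1/1; 0/1/2; 1/0/0; 1/0/1; 1/0/2; 1/1/0; 1/1/1; 1/1/2
target 1/1/0 ∈ {PSO}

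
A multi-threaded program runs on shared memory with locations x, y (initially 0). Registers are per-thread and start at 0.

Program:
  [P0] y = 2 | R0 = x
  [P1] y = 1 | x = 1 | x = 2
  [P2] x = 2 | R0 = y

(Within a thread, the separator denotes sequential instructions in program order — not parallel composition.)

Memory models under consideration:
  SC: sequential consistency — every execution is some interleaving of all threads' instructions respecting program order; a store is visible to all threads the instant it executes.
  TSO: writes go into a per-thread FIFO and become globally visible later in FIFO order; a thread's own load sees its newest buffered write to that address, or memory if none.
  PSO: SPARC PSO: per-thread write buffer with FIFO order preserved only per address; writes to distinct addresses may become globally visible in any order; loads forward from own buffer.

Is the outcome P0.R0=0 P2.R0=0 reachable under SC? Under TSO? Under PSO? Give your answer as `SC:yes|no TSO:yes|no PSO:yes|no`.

outcome vector order: (P0.R0,P2.R0)
SC (8): <0 1> <0 2> <1 0> <1 1> <1 2> <2 0> <2 1> <2 2>
TSO (9): <0 0> <0 1> <0 2> <1 0> <1 1> <1 2> <2 0> <2 1> <2 2>
PSO (9): <0 0> <0 1> <0 2> <1 0> <1 1> <1 2> <2 0> <2 1> <2 2>
target <0 0> ∈ {TSO,PSO}

SC:no TSO:yes PSO:yes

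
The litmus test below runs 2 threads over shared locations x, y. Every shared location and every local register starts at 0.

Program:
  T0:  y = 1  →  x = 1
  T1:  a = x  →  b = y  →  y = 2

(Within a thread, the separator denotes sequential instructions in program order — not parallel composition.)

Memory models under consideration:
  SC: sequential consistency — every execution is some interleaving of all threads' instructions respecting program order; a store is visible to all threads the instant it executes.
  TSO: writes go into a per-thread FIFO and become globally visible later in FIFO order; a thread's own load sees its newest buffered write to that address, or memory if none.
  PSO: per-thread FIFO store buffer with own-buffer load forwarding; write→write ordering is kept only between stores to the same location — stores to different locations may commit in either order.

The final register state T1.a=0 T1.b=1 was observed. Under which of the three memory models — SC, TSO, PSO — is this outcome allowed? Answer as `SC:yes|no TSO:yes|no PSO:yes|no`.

outcome vector order: (T1.a,T1.b)
under SC → 0/0, 0/1, 1/1
under TSO → 0/0, 0/1, 1/1
under PSO → 0/0, 0/1, 1/0, 1/1
target 0/1 ∈ {SC,TSO,PSO}

SC:yes TSO:yes PSO:yes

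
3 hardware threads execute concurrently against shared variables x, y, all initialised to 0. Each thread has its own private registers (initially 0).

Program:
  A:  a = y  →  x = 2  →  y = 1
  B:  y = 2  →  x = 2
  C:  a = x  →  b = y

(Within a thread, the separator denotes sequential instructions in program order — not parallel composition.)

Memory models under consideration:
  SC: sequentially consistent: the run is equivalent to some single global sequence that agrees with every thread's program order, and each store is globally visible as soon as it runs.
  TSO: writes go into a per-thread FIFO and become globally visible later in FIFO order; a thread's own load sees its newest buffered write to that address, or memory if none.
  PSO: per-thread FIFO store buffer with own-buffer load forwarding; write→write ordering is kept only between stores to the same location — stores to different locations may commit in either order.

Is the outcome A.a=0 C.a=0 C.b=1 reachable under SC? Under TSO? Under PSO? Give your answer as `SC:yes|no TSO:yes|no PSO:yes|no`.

SC:yes TSO:yes PSO:yes

outcome vector order: (A.a,C.a,C.b)
under SC → 0/0/0 0/0/1 0/0/2 0/2/0 0/2/1 0/2/2 2/0/0 2/0/1 2/0/2 2/2/1 2/2/2
under TSO → 0/0/0 0/0/1 0/0/2 0/2/0 0/2/1 0/2/2 2/0/0 2/0/1 2/0/2 2/2/1 2/2/2
under PSO → 0/0/0 0/0/1 0/0/2 0/2/0 0/2/1 0/2/2 2/0/0 2/0/1 2/0/2 2/2/0 2/2/1 2/2/2
target 0/0/1 ∈ {SC,TSO,PSO}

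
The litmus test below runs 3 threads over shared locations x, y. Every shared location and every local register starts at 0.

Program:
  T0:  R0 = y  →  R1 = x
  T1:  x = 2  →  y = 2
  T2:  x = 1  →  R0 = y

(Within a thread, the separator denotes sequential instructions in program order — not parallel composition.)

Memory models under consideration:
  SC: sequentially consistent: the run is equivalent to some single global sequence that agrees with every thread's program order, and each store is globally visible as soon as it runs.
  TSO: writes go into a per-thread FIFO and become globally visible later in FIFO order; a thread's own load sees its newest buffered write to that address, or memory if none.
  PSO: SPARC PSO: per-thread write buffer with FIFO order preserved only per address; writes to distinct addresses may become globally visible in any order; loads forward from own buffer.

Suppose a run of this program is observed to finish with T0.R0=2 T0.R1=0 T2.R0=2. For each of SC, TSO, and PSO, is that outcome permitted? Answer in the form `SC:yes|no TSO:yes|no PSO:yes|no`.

SC:no TSO:no PSO:yes

outcome vector order: (T0.R0,T0.R1,T2.R0)
SC: 10 outcomes — {<0 0 0>; <0 0 2>; <0 1 0>; <0 1 2>; <0 2 0>; <0 2 2>; <2 1 0>; <2 1 2>; <2 2 0>; <2 2 2>}
TSO: 10 outcomes — {<0 0 0>; <0 0 2>; <0 1 0>; <0 1 2>; <0 2 0>; <0 2 2>; <2 1 0>; <2 1 2>; <2 2 0>; <2 2 2>}
PSO: 12 outcomes — {<0 0 0>; <0 0 2>; <0 1 0>; <0 1 2>; <0 2 0>; <0 2 2>; <2 0 0>; <2 0 2>; <2 1 0>; <2 1 2>; <2 2 0>; <2 2 2>}
target <2 0 2> ∈ {PSO}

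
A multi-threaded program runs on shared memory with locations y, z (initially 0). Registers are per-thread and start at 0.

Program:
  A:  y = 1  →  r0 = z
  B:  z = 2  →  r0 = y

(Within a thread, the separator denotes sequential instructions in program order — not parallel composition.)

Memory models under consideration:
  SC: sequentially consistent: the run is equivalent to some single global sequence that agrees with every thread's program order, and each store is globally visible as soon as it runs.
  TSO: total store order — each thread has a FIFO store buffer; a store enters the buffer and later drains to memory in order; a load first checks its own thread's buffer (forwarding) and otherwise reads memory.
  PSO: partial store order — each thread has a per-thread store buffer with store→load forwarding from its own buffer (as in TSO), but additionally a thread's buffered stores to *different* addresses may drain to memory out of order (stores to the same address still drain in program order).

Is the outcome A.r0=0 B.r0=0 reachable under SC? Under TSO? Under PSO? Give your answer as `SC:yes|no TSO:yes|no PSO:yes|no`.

SC:no TSO:yes PSO:yes

outcome vector order: (A.r0,B.r0)
SC (3): <0 1>, <2 0>, <2 1>
TSO (4): <0 0>, <0 1>, <2 0>, <2 1>
PSO (4): <0 0>, <0 1>, <2 0>, <2 1>
target <0 0> ∈ {TSO,PSO}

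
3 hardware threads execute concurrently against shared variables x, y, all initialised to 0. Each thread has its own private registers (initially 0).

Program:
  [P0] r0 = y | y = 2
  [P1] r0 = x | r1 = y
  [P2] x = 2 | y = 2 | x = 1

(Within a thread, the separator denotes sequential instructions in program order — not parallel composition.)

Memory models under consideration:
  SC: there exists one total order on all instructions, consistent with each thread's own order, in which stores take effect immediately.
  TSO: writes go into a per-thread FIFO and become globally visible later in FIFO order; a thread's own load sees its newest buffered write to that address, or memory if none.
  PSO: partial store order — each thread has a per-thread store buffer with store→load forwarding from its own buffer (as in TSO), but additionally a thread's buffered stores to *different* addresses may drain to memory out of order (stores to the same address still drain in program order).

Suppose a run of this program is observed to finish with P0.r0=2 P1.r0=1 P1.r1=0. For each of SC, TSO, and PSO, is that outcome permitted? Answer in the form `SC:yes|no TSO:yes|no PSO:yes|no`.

SC:no TSO:no PSO:yes

outcome vector order: (P0.r0,P1.r0,P1.r1)
[SC] allowed = {0/0/0; 0/0/2; 0/1/2; 0/2/0; 0/2/2; 2/0/0; 2/0/2; 2/1/2; 2/2/0; 2/2/2}
[TSO] allowed = {0/0/0; 0/0/2; 0/1/2; 0/2/0; 0/2/2; 2/0/0; 2/0/2; 2/1/2; 2/2/0; 2/2/2}
[PSO] allowed = {0/0/0; 0/0/2; 0/1/0; 0/1/2; 0/2/0; 0/2/2; 2/0/0; 2/0/2; 2/1/0; 2/1/2; 2/2/0; 2/2/2}
target 2/1/0 ∈ {PSO}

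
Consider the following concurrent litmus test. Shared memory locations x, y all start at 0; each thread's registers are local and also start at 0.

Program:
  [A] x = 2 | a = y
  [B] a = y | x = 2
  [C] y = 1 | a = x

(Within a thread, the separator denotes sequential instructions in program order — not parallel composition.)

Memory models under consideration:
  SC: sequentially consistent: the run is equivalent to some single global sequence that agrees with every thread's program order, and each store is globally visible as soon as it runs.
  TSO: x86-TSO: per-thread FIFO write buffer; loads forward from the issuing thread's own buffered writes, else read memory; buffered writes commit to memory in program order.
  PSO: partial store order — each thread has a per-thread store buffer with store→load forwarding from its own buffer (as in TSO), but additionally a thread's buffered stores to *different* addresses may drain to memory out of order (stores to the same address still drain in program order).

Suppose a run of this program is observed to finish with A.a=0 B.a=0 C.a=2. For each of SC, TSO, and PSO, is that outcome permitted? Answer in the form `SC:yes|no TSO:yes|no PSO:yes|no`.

outcome vector order: (A.a,B.a,C.a)
SC: 6 outcomes — {(0,0,2) (0,1,2) (1,0,0) (1,0,2) (1,1,0) (1,1,2)}
TSO: 8 outcomes — {(0,0,0) (0,0,2) (0,1,0) (0,1,2) (1,0,0) (1,0,2) (1,1,0) (1,1,2)}
PSO: 8 outcomes — {(0,0,0) (0,0,2) (0,1,0) (0,1,2) (1,0,0) (1,0,2) (1,1,0) (1,1,2)}
target (0,0,2) ∈ {SC,TSO,PSO}

SC:yes TSO:yes PSO:yes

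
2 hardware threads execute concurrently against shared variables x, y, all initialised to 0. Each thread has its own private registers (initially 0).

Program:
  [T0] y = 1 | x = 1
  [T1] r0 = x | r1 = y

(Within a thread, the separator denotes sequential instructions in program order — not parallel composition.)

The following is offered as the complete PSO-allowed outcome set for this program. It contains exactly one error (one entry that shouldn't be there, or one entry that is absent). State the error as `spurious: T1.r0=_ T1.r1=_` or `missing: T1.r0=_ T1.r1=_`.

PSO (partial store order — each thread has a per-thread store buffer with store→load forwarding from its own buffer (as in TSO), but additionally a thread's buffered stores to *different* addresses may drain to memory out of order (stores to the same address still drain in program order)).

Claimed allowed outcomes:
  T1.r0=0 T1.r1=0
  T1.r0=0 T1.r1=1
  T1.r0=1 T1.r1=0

outcome vector order: (T1.r0,T1.r1)
[PSO] allowed = {0/0; 0/1; 1/0; 1/1}
PSO∖claimed = {1/1}

missing: T1.r0=1 T1.r1=1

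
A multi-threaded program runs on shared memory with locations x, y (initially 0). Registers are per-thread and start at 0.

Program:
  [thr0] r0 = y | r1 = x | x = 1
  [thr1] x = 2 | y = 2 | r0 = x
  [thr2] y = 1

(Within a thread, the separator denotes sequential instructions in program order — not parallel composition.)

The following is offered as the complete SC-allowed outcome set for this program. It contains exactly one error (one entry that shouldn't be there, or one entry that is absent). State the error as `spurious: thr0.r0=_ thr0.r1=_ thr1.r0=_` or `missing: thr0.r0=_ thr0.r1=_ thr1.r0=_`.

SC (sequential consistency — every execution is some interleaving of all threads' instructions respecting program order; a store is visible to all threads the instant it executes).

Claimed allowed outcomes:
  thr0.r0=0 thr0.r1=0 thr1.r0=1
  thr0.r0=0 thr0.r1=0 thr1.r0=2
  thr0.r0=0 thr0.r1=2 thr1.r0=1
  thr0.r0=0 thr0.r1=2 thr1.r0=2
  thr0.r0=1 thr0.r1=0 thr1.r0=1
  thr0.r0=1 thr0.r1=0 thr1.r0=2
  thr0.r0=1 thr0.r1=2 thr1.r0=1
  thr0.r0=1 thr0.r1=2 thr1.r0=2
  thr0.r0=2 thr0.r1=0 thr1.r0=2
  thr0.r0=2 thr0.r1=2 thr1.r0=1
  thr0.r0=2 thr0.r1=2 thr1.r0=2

spurious: thr0.r0=2 thr0.r1=0 thr1.r0=2

outcome vector order: (thr0.r0,thr0.r1,thr1.r0)
under SC → <0 0 1> <0 0 2> <0 2 1> <0 2 2> <1 0 1> <1 0 2> <1 2 1> <1 2 2> <2 2 1> <2 2 2>
claimed∖SC = {<2 0 2>}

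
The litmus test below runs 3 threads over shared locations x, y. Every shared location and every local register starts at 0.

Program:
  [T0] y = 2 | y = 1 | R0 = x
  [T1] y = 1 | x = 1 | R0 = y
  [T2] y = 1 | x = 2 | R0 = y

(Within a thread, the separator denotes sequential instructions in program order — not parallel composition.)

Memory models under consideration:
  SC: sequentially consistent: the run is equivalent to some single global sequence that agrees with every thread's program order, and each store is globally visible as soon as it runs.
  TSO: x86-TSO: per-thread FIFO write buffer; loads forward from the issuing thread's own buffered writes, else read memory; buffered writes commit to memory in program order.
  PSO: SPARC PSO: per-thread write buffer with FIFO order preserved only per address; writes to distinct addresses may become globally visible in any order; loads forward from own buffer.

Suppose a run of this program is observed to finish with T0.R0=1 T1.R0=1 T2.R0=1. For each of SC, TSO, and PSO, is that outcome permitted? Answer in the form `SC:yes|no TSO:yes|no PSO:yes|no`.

SC:yes TSO:yes PSO:yes

outcome vector order: (T0.R0,T1.R0,T2.R0)
[SC] allowed = {<0 1 1> <1 1 1> <1 1 2> <1 2 1> <1 2 2> <2 1 1> <2 1 2> <2 2 1> <2 2 2>}
[TSO] allowed = {<0 1 1> <0 1 2> <0 2 1> <0 2 2> <1 1 1> <1 1 2> <1 2 1> <1 2 2> <2 1 1> <2 1 2> <2 2 1> <2 2 2>}
[PSO] allowed = {<0 1 1> <0 1 2> <0 2 1> <0 2 2> <1 1 1> <1 1 2> <1 2 1> <1 2 2> <2 1 1> <2 1 2> <2 2 1> <2 2 2>}
target <1 1 1> ∈ {SC,TSO,PSO}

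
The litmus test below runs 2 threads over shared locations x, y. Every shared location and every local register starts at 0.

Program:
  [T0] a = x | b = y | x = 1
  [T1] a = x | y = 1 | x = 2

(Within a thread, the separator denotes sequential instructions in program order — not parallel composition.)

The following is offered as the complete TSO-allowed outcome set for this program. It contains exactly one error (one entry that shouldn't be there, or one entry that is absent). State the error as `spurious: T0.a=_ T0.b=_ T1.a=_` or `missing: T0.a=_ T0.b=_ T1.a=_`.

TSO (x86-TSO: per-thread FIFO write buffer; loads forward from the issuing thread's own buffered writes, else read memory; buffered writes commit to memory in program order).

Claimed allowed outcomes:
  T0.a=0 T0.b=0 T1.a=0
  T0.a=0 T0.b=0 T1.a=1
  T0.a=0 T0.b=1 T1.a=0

missing: T0.a=2 T0.b=1 T1.a=0

outcome vector order: (T0.a,T0.b,T1.a)
TSO: 4 outcomes — {000; 001; 010; 210}
TSO∖claimed = {210}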